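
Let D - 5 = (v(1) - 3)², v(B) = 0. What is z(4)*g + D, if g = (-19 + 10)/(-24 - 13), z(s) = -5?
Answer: 473/37 ≈ 12.784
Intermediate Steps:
g = 9/37 (g = -9/(-37) = -9*(-1/37) = 9/37 ≈ 0.24324)
D = 14 (D = 5 + (0 - 3)² = 5 + (-3)² = 5 + 9 = 14)
z(4)*g + D = -5*9/37 + 14 = -45/37 + 14 = 473/37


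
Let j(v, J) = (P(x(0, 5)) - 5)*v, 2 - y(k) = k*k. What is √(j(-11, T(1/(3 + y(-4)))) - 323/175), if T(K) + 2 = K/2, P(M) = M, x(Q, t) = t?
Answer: I*√2261/35 ≈ 1.3586*I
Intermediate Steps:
y(k) = 2 - k² (y(k) = 2 - k*k = 2 - k²)
T(K) = -2 + K/2
j(v, J) = 0 (j(v, J) = (5 - 5)*v = 0*v = 0)
√(j(-11, T(1/(3 + y(-4)))) - 323/175) = √(0 - 323/175) = √(-323/175) = I*√2261/35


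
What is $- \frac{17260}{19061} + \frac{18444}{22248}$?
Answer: $- \frac{2703283}{35339094} \approx -0.076496$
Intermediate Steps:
$- \frac{17260}{19061} + \frac{18444}{22248} = \left(-17260\right) \frac{1}{19061} + 18444 \cdot \frac{1}{22248} = - \frac{17260}{19061} + \frac{1537}{1854} = - \frac{2703283}{35339094}$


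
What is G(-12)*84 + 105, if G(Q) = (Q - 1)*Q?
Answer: 13209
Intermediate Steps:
G(Q) = Q*(-1 + Q) (G(Q) = (-1 + Q)*Q = Q*(-1 + Q))
G(-12)*84 + 105 = -12*(-1 - 12)*84 + 105 = -12*(-13)*84 + 105 = 156*84 + 105 = 13104 + 105 = 13209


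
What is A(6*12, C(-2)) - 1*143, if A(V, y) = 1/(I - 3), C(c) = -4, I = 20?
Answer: -2430/17 ≈ -142.94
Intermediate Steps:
A(V, y) = 1/17 (A(V, y) = 1/(20 - 3) = 1/17)
A(6*12, C(-2)) - 1*143 = 1/17 - 1*143 = 1/17 - 143 = -2430/17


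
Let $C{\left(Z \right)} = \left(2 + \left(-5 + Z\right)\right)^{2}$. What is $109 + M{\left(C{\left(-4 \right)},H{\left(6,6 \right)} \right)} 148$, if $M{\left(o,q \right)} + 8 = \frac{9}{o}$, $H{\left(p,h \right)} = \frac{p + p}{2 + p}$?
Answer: $- \frac{51343}{49} \approx -1047.8$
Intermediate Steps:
$H{\left(p,h \right)} = \frac{2 p}{2 + p}$
$C{\left(Z \right)} = \left(-3 + Z\right)^{2}$
$M{\left(o,q \right)} = -8 + \frac{9}{o}$
$109 + M{\left(C{\left(-4 \right)},H{\left(6,6 \right)} \right)} 148 = 109 + \left(-8 + \frac{9}{\left(-3 - 4\right)^{2}}\right) 148 = 109 + \left(-8 + \frac{9}{\left(-7\right)^{2}}\right) 148 = 109 + \left(-8 + \frac{9}{49}\right) 148 = 109 - \frac{56684}{49} = - \frac{51343}{49}$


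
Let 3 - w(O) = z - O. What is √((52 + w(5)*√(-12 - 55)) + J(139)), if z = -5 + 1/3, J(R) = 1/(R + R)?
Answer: √(36171414 + 8810376*I*√67)/834 ≈ 9.165 + 5.6563*I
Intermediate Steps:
J(R) = 1/(2*R)
z = -14/3 (z = -5 + ⅓ = -14/3 ≈ -4.6667)
w(O) = 23/3 + O (w(O) = 3 - (-14/3 - O) = 3 + (14/3 + O) = 23/3 + O)
√((52 + w(5)*√(-12 - 55)) + J(139)) = √((52 + (23/3 + 5)*√(-12 - 55)) + (½)/139) = √((52 + 38*√(-67)/3) + (½)*(1/139)) = √((52 + 38*(I*√67)/3) + 1/278) = √((52 + 38*I*√67/3) + 1/278) = √(14457/278 + 38*I*√67/3)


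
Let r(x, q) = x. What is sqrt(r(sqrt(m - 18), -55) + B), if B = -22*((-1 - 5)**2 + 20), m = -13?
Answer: sqrt(-1232 + I*sqrt(31)) ≈ 0.07931 + 35.1*I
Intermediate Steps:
B = -1232 (B = -22*((-6)**2 + 20) = -22*(36 + 20) = -22*56 = -1232)
sqrt(r(sqrt(m - 18), -55) + B) = sqrt(sqrt(-13 - 18) - 1232) = sqrt(sqrt(-31) - 1232) = sqrt(I*sqrt(31) - 1232) = sqrt(-1232 + I*sqrt(31))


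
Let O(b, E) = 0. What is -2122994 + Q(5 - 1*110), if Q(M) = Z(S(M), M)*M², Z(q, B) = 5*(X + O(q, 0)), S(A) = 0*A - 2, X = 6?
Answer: -1792244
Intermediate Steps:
S(A) = -2 (S(A) = 0 - 2 = -2)
Z(q, B) = 30 (Z(q, B) = 5*(6 + 0) = 5*6 = 30)
Q(M) = 30*M²
-2122994 + Q(5 - 1*110) = -2122994 + 30*(5 - 1*110)² = -2122994 + 30*(5 - 110)² = -2122994 + 30*(-105)² = -2122994 + 30*11025 = -2122994 + 330750 = -1792244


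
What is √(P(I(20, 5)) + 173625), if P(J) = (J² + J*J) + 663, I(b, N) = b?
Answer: 4*√10943 ≈ 418.44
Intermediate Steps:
P(J) = 663 + 2*J² (P(J) = (J² + J²) + 663 = 2*J² + 663 = 663 + 2*J²)
√(P(I(20, 5)) + 173625) = √((663 + 2*20²) + 173625) = √((663 + 2*400) + 173625) = √((663 + 800) + 173625) = √(1463 + 173625) = √175088 = 4*√10943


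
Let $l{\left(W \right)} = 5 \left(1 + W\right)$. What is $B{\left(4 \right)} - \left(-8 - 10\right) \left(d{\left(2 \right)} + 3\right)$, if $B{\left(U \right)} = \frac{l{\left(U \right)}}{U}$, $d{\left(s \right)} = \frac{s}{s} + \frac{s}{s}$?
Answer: $\frac{385}{4} \approx 96.25$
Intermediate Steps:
$l{\left(W \right)} = 5 + 5 W$
$d{\left(s \right)} = 2$ ($d{\left(s \right)} = 1 + 1 = 2$)
$B{\left(U \right)} = \frac{5 + 5 U}{U}$
$B{\left(4 \right)} - \left(-8 - 10\right) \left(d{\left(2 \right)} + 3\right) = \left(5 + \frac{5}{4}\right) - \left(-8 - 10\right) \left(2 + 3\right) = \left(5 + 5 \cdot \frac{1}{4}\right) - \left(-18\right) 5 = \left(5 + \frac{5}{4}\right) - -90 = \frac{25}{4} + 90 = \frac{385}{4}$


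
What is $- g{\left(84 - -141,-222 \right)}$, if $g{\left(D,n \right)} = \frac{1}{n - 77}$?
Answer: $\frac{1}{299} \approx 0.0033445$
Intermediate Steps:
$g{\left(D,n \right)} = \frac{1}{-77 + n}$
$- g{\left(84 - -141,-222 \right)} = - \frac{1}{-77 - 222} = - \frac{1}{-299} = \left(-1\right) \left(- \frac{1}{299}\right) = \frac{1}{299}$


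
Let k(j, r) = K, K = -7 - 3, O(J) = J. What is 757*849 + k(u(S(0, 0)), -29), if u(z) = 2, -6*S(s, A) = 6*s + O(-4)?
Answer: 642683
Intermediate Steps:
K = -10
S(s, A) = ⅔ - s (S(s, A) = -(6*s - 4)/6 = -(-4 + 6*s)/6 = ⅔ - s)
k(j, r) = -10
757*849 + k(u(S(0, 0)), -29) = 757*849 - 10 = 642693 - 10 = 642683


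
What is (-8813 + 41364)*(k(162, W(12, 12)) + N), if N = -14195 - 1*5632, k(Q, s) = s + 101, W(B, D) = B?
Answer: -641710414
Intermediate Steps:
k(Q, s) = 101 + s
N = -19827 (N = -14195 - 5632 = -19827)
(-8813 + 41364)*(k(162, W(12, 12)) + N) = (-8813 + 41364)*((101 + 12) - 19827) = 32551*(113 - 19827) = 32551*(-19714) = -641710414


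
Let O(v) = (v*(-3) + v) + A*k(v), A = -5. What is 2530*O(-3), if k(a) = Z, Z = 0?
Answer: 15180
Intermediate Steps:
k(a) = 0
O(v) = -2*v (O(v) = (v*(-3) + v) - 5*0 = (-3*v + v) + 0 = -2*v + 0 = -2*v)
2530*O(-3) = 2530*(-2*(-3)) = 2530*6 = 15180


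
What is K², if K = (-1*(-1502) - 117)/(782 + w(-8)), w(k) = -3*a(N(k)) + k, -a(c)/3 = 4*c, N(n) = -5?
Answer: 1918225/352836 ≈ 5.4366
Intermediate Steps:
a(c) = -12*c
w(k) = -180 + k (w(k) = -(-36)*(-5) + k = -3*60 + k = -180 + k)
K = 1385/594 (K = (-1*(-1502) - 117)/(782 + (-180 - 8)) = (1502 - 117)/(782 - 188) = 1385/594 ≈ 2.3316)
K² = (1385/594)² = 1918225/352836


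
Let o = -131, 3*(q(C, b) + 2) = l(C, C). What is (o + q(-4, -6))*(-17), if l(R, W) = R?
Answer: 6851/3 ≈ 2283.7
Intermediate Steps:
q(C, b) = -2 + C/3
(o + q(-4, -6))*(-17) = (-131 + (-2 + (⅓)*(-4)))*(-17) = (-131 + (-2 - 4/3))*(-17) = (-131 - 10/3)*(-17) = -403/3*(-17) = 6851/3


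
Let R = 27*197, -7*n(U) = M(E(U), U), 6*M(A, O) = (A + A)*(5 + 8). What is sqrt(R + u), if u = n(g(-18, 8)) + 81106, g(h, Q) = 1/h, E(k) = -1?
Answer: sqrt(38113698)/21 ≈ 293.98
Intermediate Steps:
M(A, O) = 13*A/3 (M(A, O) = ((A + A)*(5 + 8))/6 = ((2*A)*13)/6 = (26*A)/6 = 13*A/3)
n(U) = 13/21 (n(U) = -13*(-1)/21 = -1/7*(-13/3) = 13/21)
R = 5319
u = 1703239/21 (u = 13/21 + 81106 = 1703239/21 ≈ 81107.)
sqrt(R + u) = sqrt(5319 + 1703239/21) = sqrt(1814938/21) = sqrt(38113698)/21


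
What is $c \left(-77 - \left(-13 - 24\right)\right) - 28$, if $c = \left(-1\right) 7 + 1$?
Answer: $212$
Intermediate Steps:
$c = -6$ ($c = -7 + 1 = -6$)
$c \left(-77 - \left(-13 - 24\right)\right) - 28 = - 6 \left(-77 - \left(-13 - 24\right)\right) - 28 = - 6 \left(-77 - -37\right) - 28 = - 6 \left(-77 + 37\right) - 28 = \left(-6\right) \left(-40\right) - 28 = 240 - 28 = 212$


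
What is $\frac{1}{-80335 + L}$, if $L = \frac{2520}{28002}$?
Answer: $- \frac{4667}{374923025} \approx -1.2448 \cdot 10^{-5}$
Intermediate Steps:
$L = \frac{420}{4667}$ ($L = 2520 \cdot \frac{1}{28002} = \frac{420}{4667} \approx 0.089994$)
$\frac{1}{-80335 + L} = \frac{1}{-80335 + \frac{420}{4667}} = \frac{1}{- \frac{374923025}{4667}} = - \frac{4667}{374923025}$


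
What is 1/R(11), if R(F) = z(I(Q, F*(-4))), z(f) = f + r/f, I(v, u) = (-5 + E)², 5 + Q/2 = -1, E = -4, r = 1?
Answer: 81/6562 ≈ 0.012344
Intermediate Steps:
Q = -12 (Q = -10 + 2*(-1) = -10 - 2 = -12)
I(v, u) = 81 (I(v, u) = (-5 - 4)² = (-9)² = 81)
z(f) = f + 1/f
R(F) = 6562/81 (R(F) = 81 + 1/81 = 6562/81)
1/R(11) = 1/(6562/81) = 81/6562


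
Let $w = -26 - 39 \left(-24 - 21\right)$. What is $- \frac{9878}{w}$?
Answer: $- \frac{9878}{1729} \approx -5.7131$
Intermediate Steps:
$w = 1729$ ($w = -26 - -1755 = -26 + 1755 = 1729$)
$- \frac{9878}{w} = - \frac{9878}{1729}$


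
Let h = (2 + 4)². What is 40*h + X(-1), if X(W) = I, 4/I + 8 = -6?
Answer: 10078/7 ≈ 1439.7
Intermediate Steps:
I = -2/7 (I = 4/(-8 - 6) = 4/(-14) = 4*(-1/14) = -2/7 ≈ -0.28571)
h = 36 (h = 6² = 36)
X(W) = -2/7
40*h + X(-1) = 40*36 - 2/7 = 1440 - 2/7 = 10078/7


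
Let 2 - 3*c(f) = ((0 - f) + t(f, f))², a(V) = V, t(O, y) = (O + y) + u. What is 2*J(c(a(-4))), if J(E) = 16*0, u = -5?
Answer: 0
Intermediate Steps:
t(O, y) = -5 + O + y (t(O, y) = (O + y) - 5 = -5 + O + y)
c(f) = ⅔ - (-5 + f)²/3 (c(f) = ⅔ - ((0 - f) + (-5 + f + f))²/3 = ⅔ - (-f + (-5 + 2*f))²/3 = ⅔ - (-5 + f)²/3)
J(E) = 0
2*J(c(a(-4))) = 2*0 = 0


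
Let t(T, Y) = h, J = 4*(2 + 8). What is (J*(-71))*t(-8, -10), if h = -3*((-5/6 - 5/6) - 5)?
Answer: -56800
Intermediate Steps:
J = 40 (J = 4*10 = 40)
h = 20 (h = -3*((-5*⅙ - 5*⅙) - 5) = -3*((-⅚ - ⅚) - 5) = -3*(-5/3 - 5) = -3*(-20/3) = 20)
t(T, Y) = 20
(J*(-71))*t(-8, -10) = (40*(-71))*20 = -2840*20 = -56800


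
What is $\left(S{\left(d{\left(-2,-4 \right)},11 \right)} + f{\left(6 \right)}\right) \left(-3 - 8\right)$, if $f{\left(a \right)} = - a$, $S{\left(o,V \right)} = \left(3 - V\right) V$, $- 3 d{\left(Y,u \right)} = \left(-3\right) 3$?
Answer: $1034$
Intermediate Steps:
$d{\left(Y,u \right)} = 3$ ($d{\left(Y,u \right)} = - \frac{\left(-3\right) 3}{3} = \left(- \frac{1}{3}\right) \left(-9\right) = 3$)
$S{\left(o,V \right)} = V \left(3 - V\right)$
$\left(S{\left(d{\left(-2,-4 \right)},11 \right)} + f{\left(6 \right)}\right) \left(-3 - 8\right) = \left(11 \left(3 - 11\right) - 6\right) \left(-3 - 8\right) = \left(11 \left(-8\right) - 6\right) \left(-11\right) = \left(-88 - 6\right) \left(-11\right) = \left(-94\right) \left(-11\right) = 1034$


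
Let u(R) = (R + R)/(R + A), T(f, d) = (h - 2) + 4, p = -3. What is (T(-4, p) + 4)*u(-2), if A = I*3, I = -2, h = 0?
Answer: 3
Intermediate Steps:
A = -6 (A = -2*3 = -6)
T(f, d) = 2 (T(f, d) = (0 - 2) + 4 = -2 + 4 = 2)
u(R) = 2*R/(-6 + R) (u(R) = (R + R)/(R - 6) = (2*R)/(-6 + R) = 2*R/(-6 + R))
(T(-4, p) + 4)*u(-2) = (2 + 4)*(2*(-2)/(-6 - 2)) = 6*(2*(-2)/(-8)) = 6*(2*(-2)*(-⅛)) = 6*(½) = 3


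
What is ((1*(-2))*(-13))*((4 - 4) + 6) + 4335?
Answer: 4491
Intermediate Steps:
((1*(-2))*(-13))*((4 - 4) + 6) + 4335 = (-2*(-13))*(0 + 6) + 4335 = 26*6 + 4335 = 156 + 4335 = 4491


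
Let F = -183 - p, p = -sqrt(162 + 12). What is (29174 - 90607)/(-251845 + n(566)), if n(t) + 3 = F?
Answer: 15483020423/63519624787 + 61433*sqrt(174)/63519624787 ≈ 0.24376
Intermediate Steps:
p = -sqrt(174) ≈ -13.191
F = -183 + sqrt(174) (F = -183 - (-1)*sqrt(174) = -183 + sqrt(174) ≈ -169.81)
n(t) = -186 + sqrt(174) (n(t) = -3 + (-183 + sqrt(174)) = -186 + sqrt(174))
(29174 - 90607)/(-251845 + n(566)) = (29174 - 90607)/(-251845 + (-186 + sqrt(174))) = -61433/(-252031 + sqrt(174))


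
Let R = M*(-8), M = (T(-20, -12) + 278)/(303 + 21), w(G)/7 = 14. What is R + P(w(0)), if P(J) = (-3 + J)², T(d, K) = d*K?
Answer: 729989/81 ≈ 9012.2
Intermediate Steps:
w(G) = 98 (w(G) = 7*14 = 98)
T(d, K) = K*d
M = 259/162 (M = (-12*(-20) + 278)/(303 + 21) = (240 + 278)/324 = 518*(1/324) = 259/162 ≈ 1.5988)
R = -1036/81 (R = (259/162)*(-8) = -1036/81 ≈ -12.790)
R + P(w(0)) = -1036/81 + (-3 + 98)² = -1036/81 + 95² = -1036/81 + 9025 = 729989/81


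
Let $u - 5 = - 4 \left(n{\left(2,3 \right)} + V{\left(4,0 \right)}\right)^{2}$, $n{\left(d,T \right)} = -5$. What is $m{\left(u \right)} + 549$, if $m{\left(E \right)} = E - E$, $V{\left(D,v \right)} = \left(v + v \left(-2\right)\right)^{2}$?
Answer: $549$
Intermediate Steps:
$V{\left(D,v \right)} = v^{2}$ ($V{\left(D,v \right)} = \left(v - 2 v\right)^{2} = \left(- v\right)^{2} = v^{2}$)
$u = -95$ ($u = 5 - 4 \left(-5 + 0^{2}\right)^{2} = 5 - 4 \left(-5 + 0\right)^{2} = 5 - 4 \left(-5\right)^{2} = 5 - 100 = -95$)
$m{\left(E \right)} = 0$
$m{\left(u \right)} + 549 = 0 + 549 = 549$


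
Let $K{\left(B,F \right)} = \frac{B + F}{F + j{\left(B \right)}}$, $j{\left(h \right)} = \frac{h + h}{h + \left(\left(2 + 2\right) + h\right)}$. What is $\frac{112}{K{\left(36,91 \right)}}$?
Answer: $\frac{195664}{2413} \approx 81.087$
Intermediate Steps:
$j{\left(h \right)} = \frac{2 h}{4 + 2 h}$ ($j{\left(h \right)} = \frac{2 h}{h + \left(4 + h\right)} = \frac{2 h}{4 + 2 h}$)
$K{\left(B,F \right)} = \frac{B + F}{F + \frac{B}{2 + B}}$
$\frac{112}{K{\left(36,91 \right)}} = \frac{112}{\frac{1}{36 + 91 \left(2 + 36\right)} \left(2 + 36\right) \left(36 + 91\right)} = \frac{112}{\frac{1}{36 + 91 \cdot 38} \cdot 38 \cdot 127} = \frac{112}{\frac{1}{36 + 3458} \cdot 38 \cdot 127} = \frac{112}{\frac{1}{3494} \cdot 38 \cdot 127} = \frac{112}{\frac{2413}{1747}} = 112 \cdot \frac{1747}{2413} = \frac{195664}{2413}$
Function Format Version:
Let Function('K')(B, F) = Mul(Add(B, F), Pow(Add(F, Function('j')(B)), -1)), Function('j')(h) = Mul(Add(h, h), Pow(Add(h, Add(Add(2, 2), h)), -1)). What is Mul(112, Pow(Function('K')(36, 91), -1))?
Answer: Rational(195664, 2413) ≈ 81.087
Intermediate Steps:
Function('j')(h) = Mul(2, h, Pow(Add(4, Mul(2, h)), -1)) (Function('j')(h) = Mul(Mul(2, h), Pow(Add(h, Add(4, h)), -1)) = Mul(Mul(2, h), Pow(Add(4, Mul(2, h)), -1)) = Mul(2, h, Pow(Add(4, Mul(2, h)), -1)))
Function('K')(B, F) = Mul(Pow(Add(F, Mul(B, Pow(Add(2, B), -1))), -1), Add(B, F)) (Function('K')(B, F) = Mul(Add(B, F), Pow(Add(F, Mul(B, Pow(Add(2, B), -1))), -1)) = Mul(Pow(Add(F, Mul(B, Pow(Add(2, B), -1))), -1), Add(B, F)))
Mul(112, Pow(Function('K')(36, 91), -1)) = Mul(112, Pow(Mul(Pow(Add(36, Mul(91, Add(2, 36))), -1), Add(2, 36), Add(36, 91)), -1)) = Mul(112, Pow(Mul(Pow(Add(36, Mul(91, 38)), -1), 38, 127), -1)) = Mul(112, Pow(Mul(Pow(Add(36, 3458), -1), 38, 127), -1)) = Mul(112, Pow(Mul(Pow(3494, -1), 38, 127), -1)) = Mul(112, Pow(Mul(Rational(1, 3494), 38, 127), -1)) = Mul(112, Pow(Rational(2413, 1747), -1)) = Mul(112, Rational(1747, 2413)) = Rational(195664, 2413)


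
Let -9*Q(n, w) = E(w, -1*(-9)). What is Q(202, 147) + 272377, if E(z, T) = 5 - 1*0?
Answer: 2451388/9 ≈ 2.7238e+5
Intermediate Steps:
E(z, T) = 5 (E(z, T) = 5 + 0 = 5)
Q(n, w) = -5/9 (Q(n, w) = -⅑*5 = -5/9)
Q(202, 147) + 272377 = -5/9 + 272377 = 2451388/9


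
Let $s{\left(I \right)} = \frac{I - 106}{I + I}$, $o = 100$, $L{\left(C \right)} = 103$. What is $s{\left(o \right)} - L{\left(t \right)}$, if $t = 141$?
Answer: $- \frac{10303}{100} \approx -103.03$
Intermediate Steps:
$s{\left(I \right)} = \frac{-106 + I}{2 I}$
$s{\left(o \right)} - L{\left(t \right)} = \frac{-106 + 100}{2 \cdot 100} - 103 = \frac{1}{2} \cdot \frac{1}{100} \left(-6\right) - 103 = - \frac{3}{100} - 103 = - \frac{10303}{100}$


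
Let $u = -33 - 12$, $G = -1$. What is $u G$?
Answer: $45$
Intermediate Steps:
$u = -45$ ($u = -33 - 12 = -45$)
$u G = \left(-45\right) \left(-1\right) = 45$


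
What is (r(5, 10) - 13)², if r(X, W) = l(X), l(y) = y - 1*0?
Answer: 64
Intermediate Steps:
l(y) = y (l(y) = y + 0 = y)
r(X, W) = X
(r(5, 10) - 13)² = (5 - 13)² = (-8)² = 64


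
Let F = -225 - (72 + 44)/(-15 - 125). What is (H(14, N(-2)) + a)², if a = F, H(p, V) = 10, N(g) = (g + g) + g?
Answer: 56190016/1225 ≈ 45869.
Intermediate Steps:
N(g) = 3*g (N(g) = 2*g + g = 3*g)
F = -7846/35 (F = -225 - 116/(-140) = -225 - 116*(-1)/140 = -225 - 1*(-29/35) = -225 + 29/35 = -7846/35 ≈ -224.17)
a = -7846/35 ≈ -224.17
(H(14, N(-2)) + a)² = (10 - 7846/35)² = (-7496/35)² = 56190016/1225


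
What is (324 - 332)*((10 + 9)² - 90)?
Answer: -2168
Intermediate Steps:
(324 - 332)*((10 + 9)² - 90) = -8*(19² - 90) = -8*(361 - 90) = -8*271 = -2168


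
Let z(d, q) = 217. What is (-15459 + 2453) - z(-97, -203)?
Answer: -13223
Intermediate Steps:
(-15459 + 2453) - z(-97, -203) = (-15459 + 2453) - 1*217 = -13006 - 217 = -13223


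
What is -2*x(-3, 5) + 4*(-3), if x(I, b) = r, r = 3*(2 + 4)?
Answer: -48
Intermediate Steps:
r = 18 (r = 3*6 = 18)
x(I, b) = 18
-2*x(-3, 5) + 4*(-3) = -2*18 + 4*(-3) = -36 - 12 = -48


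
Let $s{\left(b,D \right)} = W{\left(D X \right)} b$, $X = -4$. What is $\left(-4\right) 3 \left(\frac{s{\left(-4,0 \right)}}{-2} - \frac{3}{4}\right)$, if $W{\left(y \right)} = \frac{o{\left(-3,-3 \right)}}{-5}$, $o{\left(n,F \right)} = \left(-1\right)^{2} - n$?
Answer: $\frac{141}{5} \approx 28.2$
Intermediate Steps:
$o{\left(n,F \right)} = 1 - n$
$W{\left(y \right)} = - \frac{4}{5}$ ($W{\left(y \right)} = \frac{1 - -3}{-5} = \left(1 + 3\right) \left(- \frac{1}{5}\right) = 4 \left(- \frac{1}{5}\right) = - \frac{4}{5}$)
$s{\left(b,D \right)} = - \frac{4 b}{5}$
$\left(-4\right) 3 \left(\frac{s{\left(-4,0 \right)}}{-2} - \frac{3}{4}\right) = \left(-4\right) 3 \left(\frac{\left(- \frac{4}{5}\right) \left(-4\right)}{-2} - \frac{3}{4}\right) = - 12 \left(\frac{16}{5} \left(- \frac{1}{2}\right) - \frac{3}{4}\right) = - 12 \left(- \frac{8}{5} - \frac{3}{4}\right) = \left(-12\right) \left(- \frac{47}{20}\right) = \frac{141}{5}$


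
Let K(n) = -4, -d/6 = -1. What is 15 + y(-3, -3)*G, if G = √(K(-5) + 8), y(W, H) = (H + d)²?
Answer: 33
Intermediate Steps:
d = 6 (d = -6*(-1) = 6)
y(W, H) = (6 + H)² (y(W, H) = (H + 6)² = (6 + H)²)
G = 2 (G = √(-4 + 8) = √4 = 2)
15 + y(-3, -3)*G = 15 + (6 - 3)²*2 = 15 + 3²*2 = 15 + 9*2 = 15 + 18 = 33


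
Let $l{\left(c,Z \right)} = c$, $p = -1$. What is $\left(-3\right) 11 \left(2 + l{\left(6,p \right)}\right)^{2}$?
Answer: $-2112$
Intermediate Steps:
$\left(-3\right) 11 \left(2 + l{\left(6,p \right)}\right)^{2} = \left(-3\right) 11 \left(2 + 6\right)^{2} = - 33 \cdot 8^{2} = \left(-33\right) 64 = -2112$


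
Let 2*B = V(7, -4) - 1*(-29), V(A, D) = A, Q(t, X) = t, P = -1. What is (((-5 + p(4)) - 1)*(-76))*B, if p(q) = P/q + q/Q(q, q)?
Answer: 7182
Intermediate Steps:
p(q) = 1 - 1/q (p(q) = -1/q + q/q = -1/q + 1 = 1 - 1/q)
B = 18 (B = (7 - 1*(-29))/2 = (7 + 29)/2 = (½)*36 = 18)
(((-5 + p(4)) - 1)*(-76))*B = (((-5 + (-1 + 4)/4) - 1)*(-76))*18 = (((-5 + (¼)*3) - 1)*(-76))*18 = (((-5 + ¾) - 1)*(-76))*18 = ((-17/4 - 1)*(-76))*18 = -21/4*(-76)*18 = 399*18 = 7182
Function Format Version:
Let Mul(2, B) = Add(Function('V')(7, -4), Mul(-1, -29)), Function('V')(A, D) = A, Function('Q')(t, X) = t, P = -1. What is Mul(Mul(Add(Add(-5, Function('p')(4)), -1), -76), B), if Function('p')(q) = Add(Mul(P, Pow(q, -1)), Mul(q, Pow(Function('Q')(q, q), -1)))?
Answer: 7182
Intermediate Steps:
Function('p')(q) = Add(1, Mul(-1, Pow(q, -1))) (Function('p')(q) = Add(Mul(-1, Pow(q, -1)), Mul(q, Pow(q, -1))) = Add(Mul(-1, Pow(q, -1)), 1) = Add(1, Mul(-1, Pow(q, -1))))
B = 18 (B = Mul(Rational(1, 2), Add(7, Mul(-1, -29))) = Mul(Rational(1, 2), Add(7, 29)) = Mul(Rational(1, 2), 36) = 18)
Mul(Mul(Add(Add(-5, Function('p')(4)), -1), -76), B) = Mul(Mul(Add(Add(-5, Mul(Pow(4, -1), Add(-1, 4))), -1), -76), 18) = Mul(Mul(Add(Add(-5, Mul(Rational(1, 4), 3)), -1), -76), 18) = Mul(Mul(Add(Add(-5, Rational(3, 4)), -1), -76), 18) = Mul(Mul(Add(Rational(-17, 4), -1), -76), 18) = Mul(Mul(Rational(-21, 4), -76), 18) = Mul(399, 18) = 7182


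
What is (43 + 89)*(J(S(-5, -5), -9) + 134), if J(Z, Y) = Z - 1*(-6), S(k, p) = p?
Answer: 17820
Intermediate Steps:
J(Z, Y) = 6 + Z (J(Z, Y) = Z + 6 = 6 + Z)
(43 + 89)*(J(S(-5, -5), -9) + 134) = (43 + 89)*((6 - 5) + 134) = 132*(1 + 134) = 132*135 = 17820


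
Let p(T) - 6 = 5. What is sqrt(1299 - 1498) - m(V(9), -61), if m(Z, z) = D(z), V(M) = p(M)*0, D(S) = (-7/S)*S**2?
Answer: -427 + I*sqrt(199) ≈ -427.0 + 14.107*I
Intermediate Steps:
p(T) = 11 (p(T) = 6 + 5 = 11)
D(S) = -7*S
V(M) = 0 (V(M) = 11*0 = 0)
m(Z, z) = -7*z
sqrt(1299 - 1498) - m(V(9), -61) = sqrt(1299 - 1498) - (-7)*(-61) = sqrt(-199) - 1*427 = I*sqrt(199) - 427 = -427 + I*sqrt(199)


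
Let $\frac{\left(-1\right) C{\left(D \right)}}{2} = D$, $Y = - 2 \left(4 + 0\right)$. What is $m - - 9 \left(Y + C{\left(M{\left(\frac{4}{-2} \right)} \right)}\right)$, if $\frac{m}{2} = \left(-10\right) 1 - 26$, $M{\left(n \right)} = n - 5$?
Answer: $-18$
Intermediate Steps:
$M{\left(n \right)} = -5 + n$ ($M{\left(n \right)} = n - 5 = -5 + n$)
$Y = -8$ ($Y = \left(-2\right) 4 = -8$)
$C{\left(D \right)} = - 2 D$
$m = -72$ ($m = 2 \left(\left(-10\right) 1 - 26\right) = 2 \left(-10 - 26\right) = 2 \left(-36\right) = -72$)
$m - - 9 \left(Y + C{\left(M{\left(\frac{4}{-2} \right)} \right)}\right) = -72 - - 9 \left(-8 - 2 \left(-5 + \frac{4}{-2}\right)\right) = -72 - - 9 \left(-8 - 2 \left(-5 + 4 \left(- \frac{1}{2}\right)\right)\right) = -72 - - 9 \left(-8 - 2 \left(-5 - 2\right)\right) = -72 - - 9 \left(-8 - -14\right) = -72 - - 9 \left(-8 + 14\right) = -72 - \left(-9\right) 6 = -72 - -54 = -72 + 54 = -18$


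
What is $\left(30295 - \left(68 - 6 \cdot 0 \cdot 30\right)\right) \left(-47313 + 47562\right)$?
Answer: $7526523$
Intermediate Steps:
$\left(30295 - \left(68 - 6 \cdot 0 \cdot 30\right)\right) \left(-47313 + 47562\right) = \left(30295 + \left(0 \cdot 30 - 68\right)\right) 249 = \left(30295 + \left(0 - 68\right)\right) 249 = \left(30295 - 68\right) 249 = 30227 \cdot 249 = 7526523$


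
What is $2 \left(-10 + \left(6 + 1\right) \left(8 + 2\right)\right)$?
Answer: $120$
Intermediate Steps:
$2 \left(-10 + \left(6 + 1\right) \left(8 + 2\right)\right) = 2 \left(-10 + 7 \cdot 10\right) = 2 \left(-10 + 70\right) = 2 \cdot 60 = 120$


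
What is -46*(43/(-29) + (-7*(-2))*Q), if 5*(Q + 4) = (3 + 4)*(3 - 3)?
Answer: 76682/29 ≈ 2644.2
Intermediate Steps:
Q = -4 (Q = -4 + ((3 + 4)*(3 - 3))/5 = -4 + (7*0)/5 = -4 + (⅕)*0 = -4 + 0 = -4)
-46*(43/(-29) + (-7*(-2))*Q) = -46*(43/(-29) - 7*(-2)*(-4)) = -46*(43*(-1/29) + 14*(-4)) = -46*(-43/29 - 56) = -46*(-1667/29) = 76682/29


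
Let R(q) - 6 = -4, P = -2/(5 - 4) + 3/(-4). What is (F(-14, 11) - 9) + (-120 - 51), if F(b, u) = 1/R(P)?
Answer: -359/2 ≈ -179.50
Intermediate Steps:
P = -11/4 (P = -2/1 + 3*(-¼) = -2*1 - ¾ = -2 - ¾ = -11/4 ≈ -2.7500)
R(q) = 2 (R(q) = 6 - 4 = 2)
F(b, u) = ½ (F(b, u) = 1/2 = ½)
(F(-14, 11) - 9) + (-120 - 51) = (½ - 9) + (-120 - 51) = -17/2 - 171 = -359/2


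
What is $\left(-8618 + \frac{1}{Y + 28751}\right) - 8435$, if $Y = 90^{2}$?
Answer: $- \frac{628420102}{36851} \approx -17053.0$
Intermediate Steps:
$Y = 8100$
$\left(-8618 + \frac{1}{Y + 28751}\right) - 8435 = \left(-8618 + \frac{1}{8100 + 28751}\right) - 8435 = \left(-8618 + \frac{1}{36851}\right) - 8435 = - \frac{317581917}{36851} - 8435 = - \frac{628420102}{36851}$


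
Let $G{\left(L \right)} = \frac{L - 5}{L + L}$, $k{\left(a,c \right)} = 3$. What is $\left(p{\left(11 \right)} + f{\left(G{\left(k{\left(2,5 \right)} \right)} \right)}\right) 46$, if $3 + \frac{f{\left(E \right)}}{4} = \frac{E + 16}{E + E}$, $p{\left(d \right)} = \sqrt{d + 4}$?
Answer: $-4876 + 46 \sqrt{15} \approx -4697.8$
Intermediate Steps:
$G{\left(L \right)} = \frac{-5 + L}{2 L}$
$p{\left(d \right)} = \sqrt{4 + d}$
$f{\left(E \right)} = -12 + \frac{2 \left(16 + E\right)}{E}$ ($f{\left(E \right)} = -12 + 4 \frac{E + 16}{E + E} = -12 + 4 \frac{16 + E}{2 E} = -12 + \frac{2 \left(16 + E\right)}{E}$)
$\left(p{\left(11 \right)} + f{\left(G{\left(k{\left(2,5 \right)} \right)} \right)}\right) 46 = \left(\sqrt{4 + 11} + \left(-10 + \frac{32}{\frac{1}{2} \cdot \frac{1}{3} \left(-5 + 3\right)}\right)\right) 46 = \left(\sqrt{15} + \left(-10 + \frac{32}{\frac{1}{2} \cdot \frac{1}{3} \left(-2\right)}\right)\right) 46 = \left(\sqrt{15} + \left(-10 + \frac{32}{- \frac{1}{3}}\right)\right) 46 = \left(\sqrt{15} + \left(-10 + 32 \left(-3\right)\right)\right) 46 = \left(\sqrt{15} - 106\right) 46 = \left(-106 + \sqrt{15}\right) 46 = -4876 + 46 \sqrt{15}$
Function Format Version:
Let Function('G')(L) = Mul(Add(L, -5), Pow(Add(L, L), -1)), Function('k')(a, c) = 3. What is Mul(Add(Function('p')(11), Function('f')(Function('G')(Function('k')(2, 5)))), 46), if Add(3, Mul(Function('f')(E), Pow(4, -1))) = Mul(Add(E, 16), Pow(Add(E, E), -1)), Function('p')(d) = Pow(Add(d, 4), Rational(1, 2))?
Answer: Add(-4876, Mul(46, Pow(15, Rational(1, 2)))) ≈ -4697.8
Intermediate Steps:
Function('G')(L) = Mul(Rational(1, 2), Pow(L, -1), Add(-5, L)) (Function('G')(L) = Mul(Add(-5, L), Pow(Mul(2, L), -1)) = Mul(Add(-5, L), Mul(Rational(1, 2), Pow(L, -1))) = Mul(Rational(1, 2), Pow(L, -1), Add(-5, L)))
Function('p')(d) = Pow(Add(4, d), Rational(1, 2))
Function('f')(E) = Add(-12, Mul(2, Pow(E, -1), Add(16, E))) (Function('f')(E) = Add(-12, Mul(4, Mul(Add(E, 16), Pow(Add(E, E), -1)))) = Add(-12, Mul(4, Mul(Add(16, E), Pow(Mul(2, E), -1)))) = Add(-12, Mul(4, Mul(Add(16, E), Mul(Rational(1, 2), Pow(E, -1))))) = Add(-12, Mul(4, Mul(Rational(1, 2), Pow(E, -1), Add(16, E)))) = Add(-12, Mul(2, Pow(E, -1), Add(16, E))))
Mul(Add(Function('p')(11), Function('f')(Function('G')(Function('k')(2, 5)))), 46) = Mul(Add(Pow(Add(4, 11), Rational(1, 2)), Add(-10, Mul(32, Pow(Mul(Rational(1, 2), Pow(3, -1), Add(-5, 3)), -1)))), 46) = Mul(Add(Pow(15, Rational(1, 2)), Add(-10, Mul(32, Pow(Mul(Rational(1, 2), Rational(1, 3), -2), -1)))), 46) = Mul(Add(Pow(15, Rational(1, 2)), Add(-10, Mul(32, Pow(Rational(-1, 3), -1)))), 46) = Mul(Add(Pow(15, Rational(1, 2)), Add(-10, Mul(32, -3))), 46) = Mul(Add(Pow(15, Rational(1, 2)), Add(-10, -96)), 46) = Mul(Add(Pow(15, Rational(1, 2)), -106), 46) = Mul(Add(-106, Pow(15, Rational(1, 2))), 46) = Add(-4876, Mul(46, Pow(15, Rational(1, 2))))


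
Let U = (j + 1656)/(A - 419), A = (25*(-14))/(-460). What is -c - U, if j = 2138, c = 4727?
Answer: -90768229/19239 ≈ -4717.9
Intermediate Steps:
A = 35/46 (A = -350*(-1/460) = 35/46 ≈ 0.76087)
U = -174524/19239 (U = (2138 + 1656)/(35/46 - 419) = 3794/(-19239/46) = 3794*(-46/19239) = -174524/19239 ≈ -9.0714)
-c - U = -1*4727 - 1*(-174524/19239) = -4727 + 174524/19239 = -90768229/19239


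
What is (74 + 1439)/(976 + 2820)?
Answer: 1513/3796 ≈ 0.39858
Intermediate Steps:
(74 + 1439)/(976 + 2820) = 1513/3796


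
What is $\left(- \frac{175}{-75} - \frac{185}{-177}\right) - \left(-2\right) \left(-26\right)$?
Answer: $- \frac{8606}{177} \approx -48.621$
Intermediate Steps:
$\left(- \frac{175}{-75} - \frac{185}{-177}\right) - \left(-2\right) \left(-26\right) = \left(\left(-175\right) \left(- \frac{1}{75}\right) - - \frac{185}{177}\right) - 52 = \left(\frac{7}{3} + \frac{185}{177}\right) - 52 = \frac{598}{177} - 52 = - \frac{8606}{177}$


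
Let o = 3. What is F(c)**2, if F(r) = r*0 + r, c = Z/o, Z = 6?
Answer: 4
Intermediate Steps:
c = 2 (c = 6/3 = 6*(1/3) = 2)
F(r) = r (F(r) = 0 + r = r)
F(c)**2 = 2**2 = 4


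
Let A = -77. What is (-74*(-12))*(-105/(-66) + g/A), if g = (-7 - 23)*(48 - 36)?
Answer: 428460/77 ≈ 5564.4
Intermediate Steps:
g = -360 (g = -30*12 = -360)
(-74*(-12))*(-105/(-66) + g/A) = (-74*(-12))*(-105/(-66) - 360/(-77)) = 888*(-105*(-1/66) - 360*(-1/77)) = 888*(35/22 + 360/77) = 888*(965/154) = 428460/77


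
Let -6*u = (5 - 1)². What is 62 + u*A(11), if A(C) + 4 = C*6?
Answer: -310/3 ≈ -103.33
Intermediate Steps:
A(C) = -4 + 6*C (A(C) = -4 + C*6 = -4 + 6*C)
u = -8/3 (u = -(5 - 1)²/6 = -⅙*4² = -⅙*16 = -8/3 ≈ -2.6667)
62 + u*A(11) = 62 - 8*(-4 + 6*11)/3 = 62 - 8*(-4 + 66)/3 = 62 - 8/3*62 = 62 - 496/3 = -310/3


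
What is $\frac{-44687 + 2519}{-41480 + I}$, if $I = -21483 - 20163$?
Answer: $\frac{21084}{41563} \approx 0.50728$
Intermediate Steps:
$I = -41646$
$\frac{-44687 + 2519}{-41480 + I} = \frac{-44687 + 2519}{-41480 - 41646} = - \frac{42168}{-83126} = \left(-42168\right) \left(- \frac{1}{83126}\right) = \frac{21084}{41563}$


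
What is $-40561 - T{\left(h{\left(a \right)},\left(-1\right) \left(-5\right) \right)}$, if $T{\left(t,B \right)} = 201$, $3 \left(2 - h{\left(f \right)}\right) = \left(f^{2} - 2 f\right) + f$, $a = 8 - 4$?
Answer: $-40762$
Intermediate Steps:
$a = 4$
$h{\left(f \right)} = 2 - \frac{f^{2}}{3} + \frac{f}{3}$ ($h{\left(f \right)} = 2 - \frac{\left(f^{2} - 2 f\right) + f}{3} = 2 - \frac{f^{2} - f}{3} = 2 - \left(- \frac{f}{3} + \frac{f^{2}}{3}\right) = 2 - \frac{f^{2}}{3} + \frac{f}{3}$)
$-40561 - T{\left(h{\left(a \right)},\left(-1\right) \left(-5\right) \right)} = -40561 - 201 = -40762$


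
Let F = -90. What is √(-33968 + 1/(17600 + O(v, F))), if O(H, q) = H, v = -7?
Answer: I*√10513559611639/17593 ≈ 184.3*I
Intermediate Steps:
√(-33968 + 1/(17600 + O(v, F))) = √(-33968 + 1/(17600 - 7)) = √(-33968 + 1/17593) = √(-597599023/17593) = I*√10513559611639/17593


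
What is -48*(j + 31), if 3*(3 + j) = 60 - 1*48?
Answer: -1536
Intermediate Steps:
j = 1 (j = -3 + (60 - 1*48)/3 = -3 + (60 - 48)/3 = -3 + (⅓)*12 = -3 + 4 = 1)
-48*(j + 31) = -48*(1 + 31) = -48*32 = -1536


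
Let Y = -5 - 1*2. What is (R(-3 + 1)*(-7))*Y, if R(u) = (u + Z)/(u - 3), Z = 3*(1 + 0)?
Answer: -49/5 ≈ -9.8000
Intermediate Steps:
Y = -7 (Y = -5 - 2 = -7)
Z = 3 (Z = 3*1 = 3)
R(u) = (3 + u)/(-3 + u) (R(u) = (u + 3)/(u - 3) = (3 + u)/(-3 + u))
(R(-3 + 1)*(-7))*Y = (((3 + (-3 + 1))/(-3 + (-3 + 1)))*(-7))*(-7) = (((3 - 2)/(-3 - 2))*(-7))*(-7) = ((1/(-5))*(-7))*(-7) = (-⅕*1*(-7))*(-7) = -⅕*(-7)*(-7) = (7/5)*(-7) = -49/5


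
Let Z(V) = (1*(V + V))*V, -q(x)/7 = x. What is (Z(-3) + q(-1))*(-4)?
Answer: -100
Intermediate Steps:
q(x) = -7*x
Z(V) = 2*V**2 (Z(V) = (1*(2*V))*V = (2*V)*V = 2*V**2)
(Z(-3) + q(-1))*(-4) = (2*(-3)**2 - 7*(-1))*(-4) = (2*9 + 7)*(-4) = (18 + 7)*(-4) = 25*(-4) = -100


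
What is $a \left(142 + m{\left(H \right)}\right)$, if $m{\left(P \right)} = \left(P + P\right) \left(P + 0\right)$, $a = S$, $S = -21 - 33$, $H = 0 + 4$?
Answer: $-9396$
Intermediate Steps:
$H = 4$
$S = -54$ ($S = -21 - 33 = -54$)
$a = -54$
$m{\left(P \right)} = 2 P^{2}$ ($m{\left(P \right)} = 2 P P = 2 P^{2}$)
$a \left(142 + m{\left(H \right)}\right) = - 54 \left(142 + 2 \cdot 4^{2}\right) = - 54 \left(142 + 2 \cdot 16\right) = - 54 \left(142 + 32\right) = \left(-54\right) 174 = -9396$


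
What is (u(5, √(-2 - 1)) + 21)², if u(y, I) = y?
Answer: 676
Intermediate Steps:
(u(5, √(-2 - 1)) + 21)² = (5 + 21)² = 26² = 676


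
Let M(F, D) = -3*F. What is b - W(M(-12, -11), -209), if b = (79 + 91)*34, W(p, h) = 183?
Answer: 5597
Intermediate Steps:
b = 5780 (b = 170*34 = 5780)
b - W(M(-12, -11), -209) = 5780 - 1*183 = 5780 - 183 = 5597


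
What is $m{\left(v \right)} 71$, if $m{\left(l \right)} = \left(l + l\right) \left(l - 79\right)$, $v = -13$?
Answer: $169832$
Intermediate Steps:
$m{\left(l \right)} = 2 l \left(-79 + l\right)$
$m{\left(v \right)} 71 = 2 \left(-13\right) \left(-79 - 13\right) 71 = 2 \left(-13\right) \left(-92\right) 71 = 2392 \cdot 71 = 169832$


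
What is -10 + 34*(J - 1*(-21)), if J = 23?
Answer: 1486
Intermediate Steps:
-10 + 34*(J - 1*(-21)) = -10 + 34*(23 - 1*(-21)) = -10 + 34*(23 + 21) = -10 + 34*44 = -10 + 1496 = 1486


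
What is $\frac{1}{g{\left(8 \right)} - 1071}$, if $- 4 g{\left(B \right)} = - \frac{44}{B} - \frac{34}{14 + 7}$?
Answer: $- \frac{168}{179629} \approx -0.00093526$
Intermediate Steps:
$g{\left(B \right)} = \frac{17}{42} + \frac{11}{B}$ ($g{\left(B \right)} = - \frac{- \frac{44}{B} - \frac{34}{14 + 7}}{4} = - \frac{- \frac{44}{B} - \frac{34}{21}}{4} = - \frac{- \frac{34}{21} - \frac{44}{B}}{4} = \frac{17}{42} + \frac{11}{B}$)
$\frac{1}{g{\left(8 \right)} - 1071} = \frac{1}{\left(\frac{17}{42} + \frac{11}{8}\right) - 1071} = \frac{1}{\frac{299}{168} - 1071} = \frac{1}{- \frac{179629}{168}} = - \frac{168}{179629}$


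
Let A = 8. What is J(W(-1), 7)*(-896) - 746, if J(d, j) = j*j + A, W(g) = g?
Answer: -51818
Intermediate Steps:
J(d, j) = 8 + j**2 (J(d, j) = j*j + 8 = j**2 + 8 = 8 + j**2)
J(W(-1), 7)*(-896) - 746 = (8 + 7**2)*(-896) - 746 = (8 + 49)*(-896) - 746 = 57*(-896) - 746 = -51072 - 746 = -51818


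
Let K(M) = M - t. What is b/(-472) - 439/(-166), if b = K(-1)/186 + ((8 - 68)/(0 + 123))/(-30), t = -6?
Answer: 790056797/298756176 ≈ 2.6445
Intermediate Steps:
K(M) = 6 + M (K(M) = M - 1*(-6) = M + 6 = 6 + M)
b = 329/7626 (b = (6 - 1)/186 + ((8 - 68)/(0 + 123))/(-30) = 5*(1/186) - 60/123*(-1/30) = 5/186 - 60*1/123*(-1/30) = 5/186 - 20/41*(-1/30) = 5/186 + 2/123 = 329/7626 ≈ 0.043142)
b/(-472) - 439/(-166) = (329/7626)/(-472) - 439/(-166) = (329/7626)*(-1/472) - 439*(-1/166) = -329/3599472 + 439/166 = 790056797/298756176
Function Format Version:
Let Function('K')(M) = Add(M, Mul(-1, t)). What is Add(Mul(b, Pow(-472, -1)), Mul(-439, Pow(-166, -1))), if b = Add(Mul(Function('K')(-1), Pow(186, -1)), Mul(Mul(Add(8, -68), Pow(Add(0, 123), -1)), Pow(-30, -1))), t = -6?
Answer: Rational(790056797, 298756176) ≈ 2.6445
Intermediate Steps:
Function('K')(M) = Add(6, M) (Function('K')(M) = Add(M, Mul(-1, -6)) = Add(M, 6) = Add(6, M))
b = Rational(329, 7626) (b = Add(Mul(Add(6, -1), Pow(186, -1)), Mul(Mul(Add(8, -68), Pow(Add(0, 123), -1)), Pow(-30, -1))) = Add(Mul(5, Rational(1, 186)), Mul(Mul(-60, Pow(123, -1)), Rational(-1, 30))) = Add(Rational(5, 186), Mul(Mul(-60, Rational(1, 123)), Rational(-1, 30))) = Add(Rational(5, 186), Mul(Rational(-20, 41), Rational(-1, 30))) = Add(Rational(5, 186), Rational(2, 123)) = Rational(329, 7626) ≈ 0.043142)
Add(Mul(b, Pow(-472, -1)), Mul(-439, Pow(-166, -1))) = Add(Mul(Rational(329, 7626), Pow(-472, -1)), Mul(-439, Pow(-166, -1))) = Add(Mul(Rational(329, 7626), Rational(-1, 472)), Mul(-439, Rational(-1, 166))) = Add(Rational(-329, 3599472), Rational(439, 166)) = Rational(790056797, 298756176)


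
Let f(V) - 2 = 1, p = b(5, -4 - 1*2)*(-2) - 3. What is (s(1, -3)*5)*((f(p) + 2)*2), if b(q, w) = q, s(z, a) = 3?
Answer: 150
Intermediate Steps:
p = -13 (p = 5*(-2) - 3 = -10 - 3 = -13)
f(V) = 3 (f(V) = 2 + 1 = 3)
(s(1, -3)*5)*((f(p) + 2)*2) = (3*5)*((3 + 2)*2) = 15*(5*2) = 15*10 = 150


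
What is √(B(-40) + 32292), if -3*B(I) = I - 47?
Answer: √32321 ≈ 179.78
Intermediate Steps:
B(I) = 47/3 - I/3 (B(I) = -(I - 47)/3 = -(-47 + I)/3 = 47/3 - I/3)
√(B(-40) + 32292) = √((47/3 - ⅓*(-40)) + 32292) = √((47/3 + 40/3) + 32292) = √(29 + 32292) = √32321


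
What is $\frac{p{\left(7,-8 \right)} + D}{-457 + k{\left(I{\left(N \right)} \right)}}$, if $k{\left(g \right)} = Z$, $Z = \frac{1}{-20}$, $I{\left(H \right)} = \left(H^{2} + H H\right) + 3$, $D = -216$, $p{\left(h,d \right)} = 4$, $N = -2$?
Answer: $\frac{4240}{9141} \approx 0.46384$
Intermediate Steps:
$I{\left(H \right)} = 3 + 2 H^{2}$ ($I{\left(H \right)} = \left(H^{2} + H^{2}\right) + 3 = 2 H^{2} + 3 = 3 + 2 H^{2}$)
$Z = - \frac{1}{20} \approx -0.05$
$k{\left(g \right)} = - \frac{1}{20}$
$\frac{p{\left(7,-8 \right)} + D}{-457 + k{\left(I{\left(N \right)} \right)}} = \frac{4 - 216}{-457 - \frac{1}{20}} = - \frac{212}{- \frac{9141}{20}} = \left(-212\right) \left(- \frac{20}{9141}\right) = \frac{4240}{9141}$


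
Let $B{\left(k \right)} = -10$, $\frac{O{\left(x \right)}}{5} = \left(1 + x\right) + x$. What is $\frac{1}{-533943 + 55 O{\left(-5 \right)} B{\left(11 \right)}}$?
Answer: $- \frac{1}{509193} \approx -1.9639 \cdot 10^{-6}$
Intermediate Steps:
$O{\left(x \right)} = 5 + 10 x$ ($O{\left(x \right)} = 5 \left(\left(1 + x\right) + x\right) = 5 \left(1 + 2 x\right) = 5 + 10 x$)
$\frac{1}{-533943 + 55 O{\left(-5 \right)} B{\left(11 \right)}} = \frac{1}{-533943 + 55 \left(5 + 10 \left(-5\right)\right) \left(-10\right)} = \frac{1}{-533943 + 55 \left(5 - 50\right) \left(-10\right)} = \frac{1}{-533943 + 55 \left(-45\right) \left(-10\right)} = \frac{1}{-533943 - -24750} = \frac{1}{-533943 + 24750} = \frac{1}{-509193} = - \frac{1}{509193}$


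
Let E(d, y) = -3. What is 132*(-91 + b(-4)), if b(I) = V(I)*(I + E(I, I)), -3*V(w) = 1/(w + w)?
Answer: -24101/2 ≈ -12051.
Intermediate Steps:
V(w) = -1/(6*w) (V(w) = -1/(3*(w + w)) = -1/(2*w)/3 = -1/(6*w))
b(I) = -(-3 + I)/(6*I) (b(I) = (-1/(6*I))*(I - 3) = (-1/(6*I))*(-3 + I) = -(-3 + I)/(6*I))
132*(-91 + b(-4)) = 132*(-91 + (1/6)*(3 - 1*(-4))/(-4)) = 132*(-91 + (1/6)*(-1/4)*(3 + 4)) = 132*(-91 + (1/6)*(-1/4)*7) = 132*(-91 - 7/24) = 132*(-2191/24) = -24101/2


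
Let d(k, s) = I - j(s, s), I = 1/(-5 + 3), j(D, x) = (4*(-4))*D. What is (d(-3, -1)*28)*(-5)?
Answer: 2310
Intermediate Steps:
j(D, x) = -16*D
I = -½ (I = 1/(-2) = -½ ≈ -0.50000)
d(k, s) = -½ + 16*s (d(k, s) = -½ - (-16)*s = -½ + 16*s)
(d(-3, -1)*28)*(-5) = ((-½ + 16*(-1))*28)*(-5) = ((-½ - 16)*28)*(-5) = -33/2*28*(-5) = -462*(-5) = 2310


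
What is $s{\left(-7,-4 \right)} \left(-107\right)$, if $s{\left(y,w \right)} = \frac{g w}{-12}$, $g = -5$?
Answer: $\frac{535}{3} \approx 178.33$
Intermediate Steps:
$s{\left(y,w \right)} = \frac{5 w}{12}$ ($s{\left(y,w \right)} = \frac{\left(-5\right) w}{-12} = - 5 w \left(- \frac{1}{12}\right) = \frac{5 w}{12}$)
$s{\left(-7,-4 \right)} \left(-107\right) = \frac{5}{12} \left(-4\right) \left(-107\right) = \left(- \frac{5}{3}\right) \left(-107\right) = \frac{535}{3}$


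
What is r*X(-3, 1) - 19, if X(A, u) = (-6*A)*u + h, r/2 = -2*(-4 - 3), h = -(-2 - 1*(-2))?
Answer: 485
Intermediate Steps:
h = 0 (h = -(-2 + 2) = -1*0 = 0)
r = 28 (r = 2*(-2*(-4 - 3)) = 2*(-2*(-7)) = 2*14 = 28)
X(A, u) = -6*A*u (X(A, u) = (-6*A)*u + 0 = -6*A*u + 0 = -6*A*u)
r*X(-3, 1) - 19 = 28*(-6*(-3)*1) - 19 = 28*18 - 19 = 504 - 19 = 485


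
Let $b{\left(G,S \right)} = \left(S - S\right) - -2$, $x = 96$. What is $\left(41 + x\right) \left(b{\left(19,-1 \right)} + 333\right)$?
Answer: $45895$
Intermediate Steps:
$b{\left(G,S \right)} = 2$ ($b{\left(G,S \right)} = 0 + 2 = 2$)
$\left(41 + x\right) \left(b{\left(19,-1 \right)} + 333\right) = \left(41 + 96\right) \left(2 + 333\right) = 137 \cdot 335 = 45895$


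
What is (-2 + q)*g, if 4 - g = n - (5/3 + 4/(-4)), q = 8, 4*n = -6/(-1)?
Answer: 19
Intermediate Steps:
n = 3/2 (n = (-6/(-1))/4 = (-6*(-1))/4 = (¼)*6 = 3/2 ≈ 1.5000)
g = 19/6 (g = 4 - (3/2 - (5/3 + 4/(-4))) = 4 - (3/2 - (5*(⅓) + 4*(-¼))) = 4 - (3/2 - (5/3 - 1)) = 4 - (3/2 - 1*⅔) = 4 - (3/2 - ⅔) = 4 - 1*⅚ = 4 - ⅚ = 19/6 ≈ 3.1667)
(-2 + q)*g = (-2 + 8)*(19/6) = 6*(19/6) = 19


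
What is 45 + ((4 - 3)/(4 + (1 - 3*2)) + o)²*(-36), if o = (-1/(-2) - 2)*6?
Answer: -3555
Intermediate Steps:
o = -9 (o = (-1*(-½) - 2)*6 = (½ - 2)*6 = -3/2*6 = -9)
45 + ((4 - 3)/(4 + (1 - 3*2)) + o)²*(-36) = 45 + ((4 - 3)/(4 + (1 - 3*2)) - 9)²*(-36) = 45 + (1/(4 + (1 - 6)) - 9)²*(-36) = 45 + (1/(4 - 5) - 9)²*(-36) = 45 + (1/(-1) - 9)²*(-36) = 45 + (1*(-1) - 9)²*(-36) = 45 + (-1 - 9)²*(-36) = 45 + (-10)²*(-36) = 45 + 100*(-36) = 45 - 3600 = -3555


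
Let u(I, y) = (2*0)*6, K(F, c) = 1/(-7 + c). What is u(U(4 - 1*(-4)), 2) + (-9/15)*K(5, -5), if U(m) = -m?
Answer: 1/20 ≈ 0.050000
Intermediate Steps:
u(I, y) = 0 (u(I, y) = 0*6 = 0)
u(U(4 - 1*(-4)), 2) + (-9/15)*K(5, -5) = 0 + (-9/15)/(-7 - 5) = 0 - 9*1/15/(-12) = 0 - ⅗*(-1/12) = 0 + 1/20 = 1/20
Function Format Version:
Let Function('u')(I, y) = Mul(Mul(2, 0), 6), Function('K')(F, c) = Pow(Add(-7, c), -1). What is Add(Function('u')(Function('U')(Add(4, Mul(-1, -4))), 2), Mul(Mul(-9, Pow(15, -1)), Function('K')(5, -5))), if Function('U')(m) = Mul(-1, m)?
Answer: Rational(1, 20) ≈ 0.050000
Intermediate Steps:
Function('u')(I, y) = 0 (Function('u')(I, y) = Mul(0, 6) = 0)
Add(Function('u')(Function('U')(Add(4, Mul(-1, -4))), 2), Mul(Mul(-9, Pow(15, -1)), Function('K')(5, -5))) = Add(0, Mul(Mul(-9, Pow(15, -1)), Pow(Add(-7, -5), -1))) = Add(0, Mul(Mul(-9, Rational(1, 15)), Pow(-12, -1))) = Add(0, Mul(Rational(-3, 5), Rational(-1, 12))) = Add(0, Rational(1, 20)) = Rational(1, 20)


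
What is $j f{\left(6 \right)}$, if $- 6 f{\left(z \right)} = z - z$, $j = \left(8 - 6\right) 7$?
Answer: $0$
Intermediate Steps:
$j = 14$ ($j = 2 \cdot 7 = 14$)
$f{\left(z \right)} = 0$ ($f{\left(z \right)} = - \frac{z - z}{6} = \left(- \frac{1}{6}\right) 0 = 0$)
$j f{\left(6 \right)} = 14 \cdot 0 = 0$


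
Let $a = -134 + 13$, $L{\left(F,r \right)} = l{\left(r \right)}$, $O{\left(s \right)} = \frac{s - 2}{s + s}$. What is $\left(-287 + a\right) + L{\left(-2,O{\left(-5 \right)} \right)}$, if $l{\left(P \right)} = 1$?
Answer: $-407$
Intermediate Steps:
$O{\left(s \right)} = \frac{-2 + s}{2 s}$
$L{\left(F,r \right)} = 1$
$a = -121$
$\left(-287 + a\right) + L{\left(-2,O{\left(-5 \right)} \right)} = \left(-287 - 121\right) + 1 = -408 + 1 = -407$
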